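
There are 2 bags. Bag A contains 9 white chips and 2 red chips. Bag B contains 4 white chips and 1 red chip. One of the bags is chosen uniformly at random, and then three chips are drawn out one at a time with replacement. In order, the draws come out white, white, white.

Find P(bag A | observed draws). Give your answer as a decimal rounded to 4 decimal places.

0.5168

Compute the likelihood of the observed sequence for each case: P(data | bag A) = (9/11)(9/11)(9/11) = 0.54771; P(data | bag B) = (4/5)(4/5)(4/5) = 0.512.
Multiplying each by its prior: 1/2 · 0.54771 = 0.27385, 1/2 · 0.512 = 0.256; these sum to 0.52985.
Therefore the posterior P(bag A | data) = (0.27385) / (0.52985) = 0.51685.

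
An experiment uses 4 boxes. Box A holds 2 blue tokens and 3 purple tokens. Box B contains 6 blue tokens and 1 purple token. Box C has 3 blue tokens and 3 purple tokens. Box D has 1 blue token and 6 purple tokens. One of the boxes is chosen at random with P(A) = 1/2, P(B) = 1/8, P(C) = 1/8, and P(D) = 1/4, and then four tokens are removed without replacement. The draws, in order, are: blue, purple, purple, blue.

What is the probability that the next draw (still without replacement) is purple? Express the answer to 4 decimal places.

Under each hypothesis, the probability of the observed sequence is: P(data | box A) = (2/5)(3/4)(2/3)(1/2) = 1/10; P(data | box B) = (6/7)(1/6)(0/5) = 0; P(data | box C) = (3/6)(3/5)(2/4)(2/3) = 1/10; P(data | box D) = (1/7)(6/6)(5/5)(0/4) = 0.
The prior-weighted likelihoods are 1/2 · 1/10 = 1/20, 1/8 · 0 = 0, 1/8 · 1/10 = 1/80, 1/4 · 0 = 0; these sum to 1/16.
Dividing through by the total gives posterior P(box A | data) = 4/5, P(box B | data) = 0, P(box C | data) = 1/5, P(box D | data) = 0.
Averaging over the posterior, P(purple next | data) = (1)(4/5) + (1/2)(1/5) = 9/10.

0.9000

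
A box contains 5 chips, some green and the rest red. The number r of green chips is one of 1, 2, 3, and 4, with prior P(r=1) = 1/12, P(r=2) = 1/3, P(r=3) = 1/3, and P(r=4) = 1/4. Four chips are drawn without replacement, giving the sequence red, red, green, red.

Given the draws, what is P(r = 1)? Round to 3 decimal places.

0.333

For each hypothesis, P(data | H) works out to: P(data | r = 1) = (4/5)(3/4)(1/3)(2/2) = 1/5; P(data | r = 2) = (3/5)(2/4)(2/3)(1/2) = 1/10; P(data | r = 3) = (2/5)(1/4)(3/3)(0/2) = 0; P(data | r = 4) = (1/5)(0/4) = 0.
The prior-weighted likelihoods are 1/12 · 1/5 = 1/60, 1/3 · 1/10 = 1/30, 1/3 · 0 = 0, 1/4 · 0 = 0; summing to 1/20.
Hence P(r = 1 | data) = (1/60) / (1/20) = 1/3.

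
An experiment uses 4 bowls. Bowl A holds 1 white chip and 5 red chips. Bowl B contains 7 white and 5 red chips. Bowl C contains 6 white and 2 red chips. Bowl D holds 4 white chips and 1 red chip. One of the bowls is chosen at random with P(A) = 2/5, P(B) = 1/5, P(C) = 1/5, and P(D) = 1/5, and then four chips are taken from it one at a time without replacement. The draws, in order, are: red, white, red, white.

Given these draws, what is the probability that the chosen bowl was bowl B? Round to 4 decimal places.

Under each hypothesis, the probability of the observed sequence is: P(data | bowl A) = (5/6)(1/5)(4/4)(0/3) = 0; P(data | bowl B) = (5/12)(7/11)(4/10)(6/9) = 0.070707; P(data | bowl C) = (2/8)(6/7)(1/6)(5/5) = 0.035714; P(data | bowl D) = (1/5)(4/4)(0/3) = 0.
Multiplying each by its prior: 2/5 · 0 = 0, 1/5 · 0.070707 = 0.014141, 1/5 · 0.035714 = 0.0071429, 1/5 · 0 = 0; summing to 0.021284.
Hence P(bowl B | data) = (0.014141) / (0.021284) = 0.66441.

0.6644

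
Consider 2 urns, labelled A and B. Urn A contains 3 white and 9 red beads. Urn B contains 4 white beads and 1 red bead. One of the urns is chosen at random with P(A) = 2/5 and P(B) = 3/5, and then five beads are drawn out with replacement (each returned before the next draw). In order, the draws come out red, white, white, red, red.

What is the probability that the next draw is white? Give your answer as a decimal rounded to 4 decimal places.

Compute the likelihood of the observed sequence for each case: P(data | urn A) = (9/12)(3/12)(3/12)(9/12)(9/12) = 0.026367; P(data | urn B) = (1/5)(4/5)(4/5)(1/5)(1/5) = 0.00512.
The prior-weighted likelihoods are 2/5 · 0.026367 = 0.010547, 3/5 · 0.00512 = 0.003072; these sum to 0.013619.
Dividing through by the total gives posterior P(urn A | data) = 0.77443, P(urn B | data) = 0.22557.
The predictive probability is P(white next | data) = (1/4)(0.77443) + (4/5)(0.22557) = 0.37406.

0.3741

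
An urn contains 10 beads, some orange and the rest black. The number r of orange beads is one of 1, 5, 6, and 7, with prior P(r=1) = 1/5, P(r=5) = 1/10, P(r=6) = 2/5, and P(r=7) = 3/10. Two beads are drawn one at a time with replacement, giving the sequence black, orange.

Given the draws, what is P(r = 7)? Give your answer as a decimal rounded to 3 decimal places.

Compute the likelihood of the observed sequence for each case: P(data | r = 1) = (9/10)(1/10) = 9/100; P(data | r = 5) = (5/10)(5/10) = 1/4; P(data | r = 6) = (4/10)(6/10) = 6/25; P(data | r = 7) = (3/10)(7/10) = 21/100.
The prior-weighted likelihoods are 1/5 · 9/100 = 9/500, 1/10 · 1/4 = 1/40, 2/5 · 6/25 = 12/125, 3/10 · 21/100 = 63/1000; with total 101/500.
Hence P(r = 7 | data) = (63/1000) / (101/500) = 63/202.

0.312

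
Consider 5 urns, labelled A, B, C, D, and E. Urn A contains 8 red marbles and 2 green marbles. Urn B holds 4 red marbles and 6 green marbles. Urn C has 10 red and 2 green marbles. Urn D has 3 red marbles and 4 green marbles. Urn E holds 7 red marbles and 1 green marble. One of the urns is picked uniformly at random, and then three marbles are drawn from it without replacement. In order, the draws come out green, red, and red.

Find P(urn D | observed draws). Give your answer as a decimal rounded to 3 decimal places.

0.181

Under each hypothesis, the probability of the observed sequence is: P(data | urn A) = (2/10)(8/9)(7/8) = 0.15556; P(data | urn B) = (6/10)(4/9)(3/8) = 0.1; P(data | urn C) = (2/12)(10/11)(9/10) = 0.13636; P(data | urn D) = (4/7)(3/6)(2/5) = 0.11429; P(data | urn E) = (1/8)(7/7)(6/6) = 0.125.
Weighting by the prior gives 1/5 · 0.15556 = 0.031111, 1/5 · 0.1 = 0.02, 1/5 · 0.13636 = 0.027273, 1/5 · 0.11429 = 0.022857, 1/5 · 0.125 = 0.025; these sum to 0.12624.
Hence P(urn D | data) = (0.022857) / (0.12624) = 0.18106.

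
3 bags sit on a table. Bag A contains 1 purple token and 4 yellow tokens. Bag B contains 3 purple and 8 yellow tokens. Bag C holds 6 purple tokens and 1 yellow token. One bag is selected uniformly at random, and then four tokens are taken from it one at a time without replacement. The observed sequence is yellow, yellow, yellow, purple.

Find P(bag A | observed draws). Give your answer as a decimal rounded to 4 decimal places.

0.6111

The likelihood of the observed sequence under each hypothesis: P(data | bag A) = (4/5)(3/4)(2/3)(1/2) = 1/5; P(data | bag B) = (8/11)(7/10)(6/9)(3/8) = 7/55; P(data | bag C) = (1/7)(0/6) = 0.
Multiplying each by its prior: 1/3 · 1/5 = 1/15, 1/3 · 7/55 = 7/165, 1/3 · 0 = 0; summing to 6/55.
So P(bag A | data) = (1/15) / (6/55) = 11/18.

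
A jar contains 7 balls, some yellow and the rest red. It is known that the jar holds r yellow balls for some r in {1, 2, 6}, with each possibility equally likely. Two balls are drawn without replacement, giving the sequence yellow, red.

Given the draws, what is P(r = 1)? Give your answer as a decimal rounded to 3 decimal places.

0.273

Under each hypothesis, the probability of the observed sequence is: P(data | r = 1) = (1/7)(6/6) = 1/7; P(data | r = 2) = (2/7)(5/6) = 5/21; P(data | r = 6) = (6/7)(1/6) = 1/7.
Multiplying each by its prior: 1/3 · 1/7 = 1/21, 1/3 · 5/21 = 5/63, 1/3 · 1/7 = 1/21; summing to 11/63.
Therefore the posterior P(r = 1 | data) = (1/21) / (11/63) = 3/11.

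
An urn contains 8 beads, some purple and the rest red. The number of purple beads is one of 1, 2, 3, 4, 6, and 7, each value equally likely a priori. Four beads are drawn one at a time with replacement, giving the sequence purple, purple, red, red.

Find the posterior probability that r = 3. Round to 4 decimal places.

The likelihood of the observed sequence under each hypothesis: P(data | r = 1) = (1/8)(1/8)(7/8)(7/8) = 0.011963; P(data | r = 2) = (2/8)(2/8)(6/8)(6/8) = 0.035156; P(data | r = 3) = (3/8)(3/8)(5/8)(5/8) = 0.054932; P(data | r = 4) = (4/8)(4/8)(4/8)(4/8) = 0.0625; P(data | r = 6) = (6/8)(6/8)(2/8)(2/8) = 0.035156; P(data | r = 7) = (7/8)(7/8)(1/8)(1/8) = 0.011963.
Multiplying each by its prior: 1/6 · 0.011963 = 0.0019938, 1/6 · 0.035156 = 0.0058594, 1/6 · 0.054932 = 0.0091553, 1/6 · 0.0625 = 0.010417, 1/6 · 0.035156 = 0.0058594, 1/6 · 0.011963 = 0.0019938; these sum to 0.035278.
Therefore the posterior P(r = 3 | data) = (0.0091553) / (0.035278) = 0.25952.

0.2595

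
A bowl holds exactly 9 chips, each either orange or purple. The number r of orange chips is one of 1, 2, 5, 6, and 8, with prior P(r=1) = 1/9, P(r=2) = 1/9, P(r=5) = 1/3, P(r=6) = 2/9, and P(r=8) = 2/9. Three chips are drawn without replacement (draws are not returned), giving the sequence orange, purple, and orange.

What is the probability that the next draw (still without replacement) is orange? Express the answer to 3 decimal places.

0.645

For each hypothesis, P(data | H) works out to: P(data | r = 1) = (1/9)(8/8)(0/7) = 0; P(data | r = 2) = (2/9)(7/8)(1/7) = 1/36; P(data | r = 5) = (5/9)(4/8)(4/7) = 10/63; P(data | r = 6) = (6/9)(3/8)(5/7) = 5/28; P(data | r = 8) = (8/9)(1/8)(7/7) = 1/9.
The prior-weighted likelihoods are 1/9 · 0 = 0, 1/9 · 1/36 = 1/324, 1/3 · 10/63 = 10/189, 2/9 · 5/28 = 5/126, 2/9 · 1/9 = 2/81; with total 13/108.
The posterior is then P(r = 1 | data) = 0, P(r = 2 | data) = 1/39, P(r = 5 | data) = 40/91, P(r = 6 | data) = 30/91, P(r = 8 | data) = 8/39.
So P(orange next | data) = Σ P(orange next | H) P(H | data) = (0)(1/39) + (1/2)(40/91) + (2/3)(30/91) + (1)(8/39) = 176/273.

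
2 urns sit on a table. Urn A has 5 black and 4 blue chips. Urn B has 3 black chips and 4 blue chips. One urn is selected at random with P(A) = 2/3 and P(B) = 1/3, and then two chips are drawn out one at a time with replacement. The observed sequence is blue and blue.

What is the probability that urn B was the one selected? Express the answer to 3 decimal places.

0.453

For each hypothesis, P(data | H) works out to: P(data | urn A) = (4/9)(4/9) = 0.19753; P(data | urn B) = (4/7)(4/7) = 0.32653.
The prior-weighted likelihoods are 2/3 · 0.19753 = 0.13169, 1/3 · 0.32653 = 0.10884; summing to 0.24053.
So P(urn B | data) = (0.10884) / (0.24053) = 0.45251.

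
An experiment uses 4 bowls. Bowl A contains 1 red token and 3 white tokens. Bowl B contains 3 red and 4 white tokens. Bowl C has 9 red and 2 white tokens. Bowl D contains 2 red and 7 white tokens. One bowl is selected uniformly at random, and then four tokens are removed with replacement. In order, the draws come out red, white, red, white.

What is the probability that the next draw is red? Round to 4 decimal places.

Under each hypothesis, the probability of the observed sequence is: P(data | bowl A) = (1/4)(3/4)(1/4)(3/4) = 0.035156; P(data | bowl B) = (3/7)(4/7)(3/7)(4/7) = 0.059975; P(data | bowl C) = (9/11)(2/11)(9/11)(2/11) = 0.02213; P(data | bowl D) = (2/9)(7/9)(2/9)(7/9) = 0.029873.
Multiplying each by its prior: 1/4 · 0.035156 = 0.0087891, 1/4 · 0.059975 = 0.014994, 1/4 · 0.02213 = 0.0055324, 1/4 · 0.029873 = 0.0074684; with total 0.036784.
Dividing through by the total gives posterior P(bowl A | data) = 0.23894, P(bowl B | data) = 0.40762, P(bowl C | data) = 0.1504, P(bowl D | data) = 0.20304.
The predictive probability is P(red next | data) = (1/4)(0.23894) + (3/7)(0.40762) + (9/11)(0.1504) + (2/9)(0.20304) = 0.40261.

0.4026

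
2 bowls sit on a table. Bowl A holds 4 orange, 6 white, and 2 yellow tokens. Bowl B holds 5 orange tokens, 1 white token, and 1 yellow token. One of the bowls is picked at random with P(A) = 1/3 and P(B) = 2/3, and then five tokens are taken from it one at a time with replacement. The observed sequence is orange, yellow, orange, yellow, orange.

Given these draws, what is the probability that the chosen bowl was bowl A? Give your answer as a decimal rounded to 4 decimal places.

Compute the likelihood of the observed sequence for each case: P(data | bowl A) = (4/12)(2/12)(4/12)(2/12)(4/12) = 0.0010288; P(data | bowl B) = (5/7)(1/7)(5/7)(1/7)(5/7) = 0.0074374.
Weighting by the prior gives 1/3 · 0.0010288 = 0.00034294, 2/3 · 0.0074374 = 0.0049583; these sum to 0.0053012.
Therefore the posterior P(bowl A | data) = (0.00034294) / (0.0053012) = 0.06469.

0.0647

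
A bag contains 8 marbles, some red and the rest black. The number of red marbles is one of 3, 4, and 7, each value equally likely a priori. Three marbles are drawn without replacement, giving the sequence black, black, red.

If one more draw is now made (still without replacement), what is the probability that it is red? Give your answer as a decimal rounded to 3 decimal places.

Under each hypothesis, the probability of the observed sequence is: P(data | r = 3) = (5/8)(4/7)(3/6) = 5/28; P(data | r = 4) = (4/8)(3/7)(4/6) = 1/7; P(data | r = 7) = (1/8)(0/7) = 0.
The prior-weighted likelihoods are 1/3 · 5/28 = 5/84, 1/3 · 1/7 = 1/21, 1/3 · 0 = 0; these sum to 3/28.
The posterior is then P(r = 3 | data) = 5/9, P(r = 4 | data) = 4/9, P(r = 7 | data) = 0.
Averaging over the posterior, P(red next | data) = (2/5)(5/9) + (3/5)(4/9) = 22/45.

0.489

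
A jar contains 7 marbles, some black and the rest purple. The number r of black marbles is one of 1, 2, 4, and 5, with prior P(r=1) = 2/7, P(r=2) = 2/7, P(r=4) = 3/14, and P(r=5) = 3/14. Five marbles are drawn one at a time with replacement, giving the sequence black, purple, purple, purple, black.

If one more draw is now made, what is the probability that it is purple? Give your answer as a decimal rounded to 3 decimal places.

Compute the likelihood of the observed sequence for each case: P(data | r = 1) = (1/7)(6/7)(6/7)(6/7)(1/7) = 0.012852; P(data | r = 2) = (2/7)(5/7)(5/7)(5/7)(2/7) = 0.02975; P(data | r = 4) = (4/7)(3/7)(3/7)(3/7)(4/7) = 0.025704; P(data | r = 5) = (5/7)(2/7)(2/7)(2/7)(5/7) = 0.0119.
The prior-weighted likelihoods are 2/7 · 0.012852 = 0.0036719, 2/7 · 0.02975 = 0.0084999, 3/14 · 0.025704 = 0.0055079, 3/14 · 0.0119 = 0.00255; with total 0.02023.
Dividing through by the total gives posterior P(r = 1 | data) = 0.18151, P(r = 2 | data) = 0.42017, P(r = 4 | data) = 0.27227, P(r = 5 | data) = 0.12605.
So P(purple next | data) = Σ P(purple next | H) P(H | data) = (6/7)(0.18151) + (5/7)(0.42017) + (3/7)(0.27227) + (2/7)(0.12605) = 0.6084.

0.608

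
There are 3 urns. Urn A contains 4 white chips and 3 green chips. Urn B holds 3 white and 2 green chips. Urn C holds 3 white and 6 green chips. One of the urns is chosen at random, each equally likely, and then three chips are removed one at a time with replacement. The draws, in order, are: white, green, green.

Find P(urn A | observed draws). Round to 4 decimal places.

0.3006

Under each hypothesis, the probability of the observed sequence is: P(data | urn A) = (4/7)(3/7)(3/7) = 0.10496; P(data | urn B) = (3/5)(2/5)(2/5) = 0.096; P(data | urn C) = (3/9)(6/9)(6/9) = 0.14815.
Multiplying each by its prior: 1/3 · 0.10496 = 0.034985, 1/3 · 0.096 = 0.032, 1/3 · 0.14815 = 0.049383; these sum to 0.11637.
So P(urn A | data) = (0.034985) / (0.11637) = 0.30064.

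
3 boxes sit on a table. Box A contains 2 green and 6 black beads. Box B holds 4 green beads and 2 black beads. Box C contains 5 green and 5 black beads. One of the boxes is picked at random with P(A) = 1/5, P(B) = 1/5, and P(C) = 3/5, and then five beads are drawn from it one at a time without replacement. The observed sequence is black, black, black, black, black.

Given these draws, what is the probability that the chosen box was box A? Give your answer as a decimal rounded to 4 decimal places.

Compute the likelihood of the observed sequence for each case: P(data | box A) = (6/8)(5/7)(4/6)(3/5)(2/4) = 3/28; P(data | box B) = (2/6)(1/5)(0/4) = 0; P(data | box C) = (5/10)(4/9)(3/8)(2/7)(1/6) = 1/252.
Multiplying each by its prior: 1/5 · 3/28 = 3/140, 1/5 · 0 = 0, 3/5 · 1/252 = 1/420; with total 1/42.
So P(box A | data) = (3/140) / (1/42) = 9/10.

0.9000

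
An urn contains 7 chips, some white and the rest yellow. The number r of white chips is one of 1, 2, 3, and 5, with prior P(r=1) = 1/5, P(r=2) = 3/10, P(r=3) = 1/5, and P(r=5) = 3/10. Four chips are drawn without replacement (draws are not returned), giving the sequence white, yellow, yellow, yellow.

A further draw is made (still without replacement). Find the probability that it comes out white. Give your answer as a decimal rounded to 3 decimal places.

For each hypothesis, P(data | H) works out to: P(data | r = 1) = (1/7)(6/6)(5/5)(4/4) = 1/7; P(data | r = 2) = (2/7)(5/6)(4/5)(3/4) = 1/7; P(data | r = 3) = (3/7)(4/6)(3/5)(2/4) = 3/35; P(data | r = 5) = (5/7)(2/6)(1/5)(0/4) = 0.
Multiplying each by its prior: 1/5 · 1/7 = 1/35, 3/10 · 1/7 = 3/70, 1/5 · 3/35 = 3/175, 3/10 · 0 = 0; summing to 31/350.
The posterior is then P(r = 1 | data) = 10/31, P(r = 2 | data) = 15/31, P(r = 3 | data) = 6/31, P(r = 5 | data) = 0.
The predictive probability is P(white next | data) = (0)(10/31) + (1/3)(15/31) + (2/3)(6/31) = 9/31.

0.290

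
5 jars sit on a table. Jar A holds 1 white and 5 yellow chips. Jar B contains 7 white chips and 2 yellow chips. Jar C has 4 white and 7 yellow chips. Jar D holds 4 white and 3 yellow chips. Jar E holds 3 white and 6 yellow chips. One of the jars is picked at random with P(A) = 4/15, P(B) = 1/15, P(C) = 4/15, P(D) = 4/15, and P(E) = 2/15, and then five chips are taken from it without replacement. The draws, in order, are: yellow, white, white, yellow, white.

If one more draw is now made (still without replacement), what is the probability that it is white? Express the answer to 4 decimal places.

The likelihood of the observed sequence under each hypothesis: P(data | jar A) = (5/6)(1/5)(0/4) = 0; P(data | jar B) = (2/9)(7/8)(6/7)(1/6)(5/5) = 0.027778; P(data | jar C) = (7/11)(4/10)(3/9)(6/8)(2/7) = 0.018182; P(data | jar D) = (3/7)(4/6)(3/5)(2/4)(2/3) = 0.057143; P(data | jar E) = (6/9)(3/8)(2/7)(5/6)(1/5) = 0.011905.
The prior-weighted likelihoods are 4/15 · 0 = 0, 1/15 · 0.027778 = 0.0018519, 4/15 · 0.018182 = 0.0048485, 4/15 · 0.057143 = 0.015238, 2/15 · 0.011905 = 0.0015873; these sum to 0.023526.
The posterior is then P(jar A | data) = 0, P(jar B | data) = 0.078716, P(jar C | data) = 0.20609, P(jar D | data) = 0.64772, P(jar E | data) = 0.067471.
The predictive probability is P(white next | data) = (1)(0.078716) + (1/6)(0.20609) + (1/2)(0.64772) + (0)(0.067471) = 0.43692.

0.4369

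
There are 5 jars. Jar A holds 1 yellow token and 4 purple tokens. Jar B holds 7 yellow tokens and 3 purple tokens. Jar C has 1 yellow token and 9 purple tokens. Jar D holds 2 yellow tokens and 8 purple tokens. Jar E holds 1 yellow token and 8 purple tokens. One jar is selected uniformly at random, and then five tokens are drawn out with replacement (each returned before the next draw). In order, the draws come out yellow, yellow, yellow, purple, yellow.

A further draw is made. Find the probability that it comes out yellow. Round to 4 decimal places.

0.6811

The likelihood of the observed sequence under each hypothesis: P(data | jar A) = (1/5)(1/5)(1/5)(4/5)(1/5) = 0.00128; P(data | jar B) = (7/10)(7/10)(7/10)(3/10)(7/10) = 0.07203; P(data | jar C) = (1/10)(1/10)(1/10)(9/10)(1/10) = 9e-05; P(data | jar D) = (2/10)(2/10)(2/10)(8/10)(2/10) = 0.00128; P(data | jar E) = (1/9)(1/9)(1/9)(8/9)(1/9) = 0.00013548.
Multiplying each by its prior: 1/5 · 0.00128 = 0.000256, 1/5 · 0.07203 = 0.014406, 1/5 · 9e-05 = 1.8e-05, 1/5 · 0.00128 = 0.000256, 1/5 · 0.00013548 = 2.7096e-05; with total 0.014963.
Dividing through by the total gives posterior P(jar A | data) = 0.017109, P(jar B | data) = 0.96277, P(jar C | data) = 0.001203, P(jar D | data) = 0.017109, P(jar E | data) = 0.0018109.
So P(yellow next | data) = Σ P(yellow next | H) P(H | data) = (1/5)(0.017109) + (7/10)(0.96277) + (1/10)(0.001203) + (1/5)(0.017109) + (1/9)(0.0018109) = 0.6811.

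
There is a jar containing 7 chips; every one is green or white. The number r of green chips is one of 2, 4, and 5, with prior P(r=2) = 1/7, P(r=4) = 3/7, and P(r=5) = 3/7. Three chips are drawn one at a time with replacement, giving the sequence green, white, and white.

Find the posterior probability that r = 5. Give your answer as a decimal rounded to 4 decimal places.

0.2752

Under each hypothesis, the probability of the observed sequence is: P(data | r = 2) = (2/7)(5/7)(5/7) = 0.14577; P(data | r = 4) = (4/7)(3/7)(3/7) = 0.10496; P(data | r = 5) = (5/7)(2/7)(2/7) = 0.058309.
Multiplying each by its prior: 1/7 · 0.14577 = 0.020825, 3/7 · 0.10496 = 0.044981, 3/7 · 0.058309 = 0.02499; summing to 0.090796.
By Bayes' rule, P(r = 5 | data) = (0.02499) / (0.090796) = 0.27523.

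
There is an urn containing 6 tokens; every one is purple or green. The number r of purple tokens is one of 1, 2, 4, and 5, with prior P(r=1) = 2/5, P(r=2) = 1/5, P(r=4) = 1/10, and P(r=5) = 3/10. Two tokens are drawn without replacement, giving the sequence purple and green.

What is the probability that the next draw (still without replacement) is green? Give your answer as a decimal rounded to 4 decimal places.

For each hypothesis, P(data | H) works out to: P(data | r = 1) = (1/6)(5/5) = 1/6; P(data | r = 2) = (2/6)(4/5) = 4/15; P(data | r = 4) = (4/6)(2/5) = 4/15; P(data | r = 5) = (5/6)(1/5) = 1/6.
Weighting by the prior gives 2/5 · 1/6 = 1/15, 1/5 · 4/15 = 4/75, 1/10 · 4/15 = 2/75, 3/10 · 1/6 = 1/20; with total 59/300.
Dividing through by the total gives posterior P(r = 1 | data) = 20/59, P(r = 2 | data) = 16/59, P(r = 4 | data) = 8/59, P(r = 5 | data) = 15/59.
So P(green next | data) = Σ P(green next | H) P(H | data) = (1)(20/59) + (3/4)(16/59) + (1/4)(8/59) + (0)(15/59) = 34/59.

0.5763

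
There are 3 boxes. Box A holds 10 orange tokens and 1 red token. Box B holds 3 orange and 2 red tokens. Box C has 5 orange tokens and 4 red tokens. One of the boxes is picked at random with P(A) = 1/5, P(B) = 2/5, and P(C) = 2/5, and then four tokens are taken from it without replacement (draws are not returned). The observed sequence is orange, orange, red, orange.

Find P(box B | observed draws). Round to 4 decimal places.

0.4448

The likelihood of the observed sequence under each hypothesis: P(data | box A) = (10/11)(9/10)(1/9)(8/8) = 0.090909; P(data | box B) = (3/5)(2/4)(2/3)(1/2) = 0.1; P(data | box C) = (5/9)(4/8)(4/7)(3/6) = 0.079365.
Multiplying each by its prior: 1/5 · 0.090909 = 0.018182, 2/5 · 0.1 = 0.04, 2/5 · 0.079365 = 0.031746; these sum to 0.089928.
Therefore the posterior P(box B | data) = (0.04) / (0.089928) = 0.4448.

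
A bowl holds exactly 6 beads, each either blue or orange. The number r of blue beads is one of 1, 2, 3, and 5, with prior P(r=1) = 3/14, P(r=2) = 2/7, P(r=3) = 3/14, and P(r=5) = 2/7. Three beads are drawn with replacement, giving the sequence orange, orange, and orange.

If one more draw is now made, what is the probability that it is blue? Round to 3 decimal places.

For each hypothesis, P(data | H) works out to: P(data | r = 1) = (5/6)(5/6)(5/6) = 0.5787; P(data | r = 2) = (4/6)(4/6)(4/6) = 0.2963; P(data | r = 3) = (3/6)(3/6)(3/6) = 0.125; P(data | r = 5) = (1/6)(1/6)(1/6) = 0.0046296.
The prior-weighted likelihoods are 3/14 · 0.5787 = 0.12401, 2/7 · 0.2963 = 0.084656, 3/14 · 0.125 = 0.026786, 2/7 · 0.0046296 = 0.0013228; these sum to 0.23677.
Normalising, the posterior is P(r = 1 | data) = 0.52374, P(r = 2 | data) = 0.35754, P(r = 3 | data) = 0.11313, P(r = 5 | data) = 0.0055866.
So P(blue next | data) = Σ P(blue next | H) P(H | data) = (1/6)(0.52374) + (1/3)(0.35754) + (1/2)(0.11313) + (5/6)(0.0055866) = 0.26769.

0.268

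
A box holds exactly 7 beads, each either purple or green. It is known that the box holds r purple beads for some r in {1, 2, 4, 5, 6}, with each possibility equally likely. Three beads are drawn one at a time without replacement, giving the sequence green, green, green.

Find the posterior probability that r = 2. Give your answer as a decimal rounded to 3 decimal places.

For each hypothesis, P(data | H) works out to: P(data | r = 1) = (6/7)(5/6)(4/5) = 4/7; P(data | r = 2) = (5/7)(4/6)(3/5) = 2/7; P(data | r = 4) = (3/7)(2/6)(1/5) = 1/35; P(data | r = 5) = (2/7)(1/6)(0/5) = 0; P(data | r = 6) = (1/7)(0/6) = 0.
Weighting by the prior gives 1/5 · 4/7 = 4/35, 1/5 · 2/7 = 2/35, 1/5 · 1/35 = 1/175, 1/5 · 0 = 0, 1/5 · 0 = 0; with total 31/175.
Therefore the posterior P(r = 2 | data) = (2/35) / (31/175) = 10/31.

0.323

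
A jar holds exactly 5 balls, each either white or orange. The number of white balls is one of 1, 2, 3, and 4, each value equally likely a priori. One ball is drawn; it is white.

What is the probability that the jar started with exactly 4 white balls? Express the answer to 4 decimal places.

0.4000

For each hypothesis, P(data | H) works out to: P(data | r = 1) = (1/5) = 1/5; P(data | r = 2) = (2/5) = 2/5; P(data | r = 3) = (3/5) = 3/5; P(data | r = 4) = (4/5) = 4/5.
Multiplying each by its prior: 1/4 · 1/5 = 1/20, 1/4 · 2/5 = 1/10, 1/4 · 3/5 = 3/20, 1/4 · 4/5 = 1/5; with total 1/2.
Hence P(r = 4 | data) = (1/5) / (1/2) = 2/5.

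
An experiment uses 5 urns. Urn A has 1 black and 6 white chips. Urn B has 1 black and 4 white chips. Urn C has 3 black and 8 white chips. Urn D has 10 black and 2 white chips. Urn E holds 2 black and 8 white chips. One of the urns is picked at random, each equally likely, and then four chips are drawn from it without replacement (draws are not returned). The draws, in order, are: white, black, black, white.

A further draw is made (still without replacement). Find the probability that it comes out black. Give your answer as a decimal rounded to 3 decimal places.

Under each hypothesis, the probability of the observed sequence is: P(data | urn A) = (6/7)(1/6)(0/5) = 0; P(data | urn B) = (4/5)(1/4)(0/3) = 0; P(data | urn C) = (8/11)(3/10)(2/9)(7/8) = 0.042424; P(data | urn D) = (2/12)(10/11)(9/10)(1/9) = 0.015152; P(data | urn E) = (8/10)(2/9)(1/8)(7/7) = 0.022222.
Multiplying each by its prior: 1/5 · 0 = 0, 1/5 · 0 = 0, 1/5 · 0.042424 = 0.0084848, 1/5 · 0.015152 = 0.0030303, 1/5 · 0.022222 = 0.0044444; with total 0.01596.
The posterior is then P(urn A | data) = 0, P(urn B | data) = 0, P(urn C | data) = 0.53165, P(urn D | data) = 0.18987, P(urn E | data) = 0.27848.
The predictive probability is P(black next | data) = (1/7)(0.53165) + (1)(0.18987) + (0)(0.27848) = 0.26582.

0.266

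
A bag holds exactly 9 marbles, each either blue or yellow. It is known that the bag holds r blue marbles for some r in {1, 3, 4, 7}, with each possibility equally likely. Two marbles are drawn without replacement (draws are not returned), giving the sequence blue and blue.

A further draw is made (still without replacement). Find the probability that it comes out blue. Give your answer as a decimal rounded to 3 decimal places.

Compute the likelihood of the observed sequence for each case: P(data | r = 1) = (1/9)(0/8) = 0; P(data | r = 3) = (3/9)(2/8) = 1/12; P(data | r = 4) = (4/9)(3/8) = 1/6; P(data | r = 7) = (7/9)(6/8) = 7/12.
Multiplying each by its prior: 1/4 · 0 = 0, 1/4 · 1/12 = 1/48, 1/4 · 1/6 = 1/24, 1/4 · 7/12 = 7/48; summing to 5/24.
The posterior is then P(r = 1 | data) = 0, P(r = 3 | data) = 1/10, P(r = 4 | data) = 1/5, P(r = 7 | data) = 7/10.
Averaging over the posterior, P(blue next | data) = (1/7)(1/10) + (2/7)(1/5) + (5/7)(7/10) = 4/7.

0.571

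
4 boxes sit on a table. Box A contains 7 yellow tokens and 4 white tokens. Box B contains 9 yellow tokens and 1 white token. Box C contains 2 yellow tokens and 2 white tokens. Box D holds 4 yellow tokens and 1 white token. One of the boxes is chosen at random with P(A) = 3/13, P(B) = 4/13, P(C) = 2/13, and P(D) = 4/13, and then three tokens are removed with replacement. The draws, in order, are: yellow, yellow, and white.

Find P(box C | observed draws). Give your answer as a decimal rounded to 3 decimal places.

Compute the likelihood of the observed sequence for each case: P(data | box A) = (7/11)(7/11)(4/11) = 0.14726; P(data | box B) = (9/10)(9/10)(1/10) = 0.081; P(data | box C) = (2/4)(2/4)(2/4) = 0.125; P(data | box D) = (4/5)(4/5)(1/5) = 0.128.
Multiplying each by its prior: 3/13 · 0.14726 = 0.033983, 4/13 · 0.081 = 0.024923, 2/13 · 0.125 = 0.019231, 4/13 · 0.128 = 0.039385; these sum to 0.11752.
Therefore the posterior P(box C | data) = (0.019231) / (0.11752) = 0.16364.

0.164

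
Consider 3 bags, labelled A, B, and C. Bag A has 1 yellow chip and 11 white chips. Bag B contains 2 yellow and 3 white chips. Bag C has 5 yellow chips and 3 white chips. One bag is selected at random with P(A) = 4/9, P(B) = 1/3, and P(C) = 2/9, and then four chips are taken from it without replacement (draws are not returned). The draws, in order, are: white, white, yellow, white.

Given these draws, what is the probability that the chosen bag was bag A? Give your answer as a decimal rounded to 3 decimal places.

0.498

The likelihood of the observed sequence under each hypothesis: P(data | bag A) = (11/12)(10/11)(1/10)(9/9) = 0.083333; P(data | bag B) = (3/5)(2/4)(2/3)(1/2) = 0.1; P(data | bag C) = (3/8)(2/7)(5/6)(1/5) = 0.017857.
Weighting by the prior gives 4/9 · 0.083333 = 0.037037, 1/3 · 0.1 = 0.033333, 2/9 · 0.017857 = 0.0039683; summing to 0.074339.
Hence P(bag A | data) = (0.037037) / (0.074339) = 0.49822.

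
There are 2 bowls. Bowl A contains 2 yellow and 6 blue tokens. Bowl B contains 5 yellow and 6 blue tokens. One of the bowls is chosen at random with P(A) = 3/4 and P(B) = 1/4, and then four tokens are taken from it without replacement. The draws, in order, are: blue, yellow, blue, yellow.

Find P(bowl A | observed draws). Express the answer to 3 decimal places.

Compute the likelihood of the observed sequence for each case: P(data | bowl A) = (6/8)(2/7)(5/6)(1/5) = 0.035714; P(data | bowl B) = (6/11)(5/10)(5/9)(4/8) = 0.075758.
The prior-weighted likelihoods are 3/4 · 0.035714 = 0.026786, 1/4 · 0.075758 = 0.018939; summing to 0.045725.
So P(bowl A | data) = (0.026786) / (0.045725) = 0.5858.

0.586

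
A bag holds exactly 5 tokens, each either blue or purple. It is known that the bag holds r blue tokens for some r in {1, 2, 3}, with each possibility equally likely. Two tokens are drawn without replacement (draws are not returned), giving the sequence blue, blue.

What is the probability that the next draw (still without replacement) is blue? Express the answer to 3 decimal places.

Compute the likelihood of the observed sequence for each case: P(data | r = 1) = (1/5)(0/4) = 0; P(data | r = 2) = (2/5)(1/4) = 1/10; P(data | r = 3) = (3/5)(2/4) = 3/10.
The prior-weighted likelihoods are 1/3 · 0 = 0, 1/3 · 1/10 = 1/30, 1/3 · 3/10 = 1/10; with total 2/15.
The posterior is then P(r = 1 | data) = 0, P(r = 2 | data) = 1/4, P(r = 3 | data) = 3/4.
So P(blue next | data) = Σ P(blue next | H) P(H | data) = (0)(1/4) + (1/3)(3/4) = 1/4.

0.250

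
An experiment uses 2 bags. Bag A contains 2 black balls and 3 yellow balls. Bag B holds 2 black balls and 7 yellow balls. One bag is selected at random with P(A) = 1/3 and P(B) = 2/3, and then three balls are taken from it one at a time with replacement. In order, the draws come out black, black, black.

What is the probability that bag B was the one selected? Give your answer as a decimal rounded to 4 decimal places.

0.2554

Compute the likelihood of the observed sequence for each case: P(data | bag A) = (2/5)(2/5)(2/5) = 0.064; P(data | bag B) = (2/9)(2/9)(2/9) = 0.010974.
Weighting by the prior gives 1/3 · 0.064 = 0.021333, 2/3 · 0.010974 = 0.007316; these sum to 0.028649.
So P(bag B | data) = (0.007316) / (0.028649) = 0.25536.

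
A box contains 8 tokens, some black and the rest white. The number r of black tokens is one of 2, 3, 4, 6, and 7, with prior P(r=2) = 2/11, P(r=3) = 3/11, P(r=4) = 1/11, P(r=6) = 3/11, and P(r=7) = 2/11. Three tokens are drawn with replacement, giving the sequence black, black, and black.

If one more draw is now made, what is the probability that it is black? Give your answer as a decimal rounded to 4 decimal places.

Compute the likelihood of the observed sequence for each case: P(data | r = 2) = (2/8)(2/8)(2/8) = 0.015625; P(data | r = 3) = (3/8)(3/8)(3/8) = 0.052734; P(data | r = 4) = (4/8)(4/8)(4/8) = 0.125; P(data | r = 6) = (6/8)(6/8)(6/8) = 0.42188; P(data | r = 7) = (7/8)(7/8)(7/8) = 0.66992.
Multiplying each by its prior: 2/11 · 0.015625 = 0.0028409, 3/11 · 0.052734 = 0.014382, 1/11 · 0.125 = 0.011364, 3/11 · 0.42188 = 0.11506, 2/11 · 0.66992 = 0.1218; with total 0.26545.
Normalising, the posterior is P(r = 2 | data) = 0.010702, P(r = 3 | data) = 0.054181, P(r = 4 | data) = 0.042809, P(r = 6 | data) = 0.43344, P(r = 7 | data) = 0.45886.
Averaging over the posterior, P(black next | data) = (1/4)(0.010702) + (3/8)(0.054181) + (1/2)(0.042809) + (3/4)(0.43344) + (7/8)(0.45886) = 0.77099.

0.7710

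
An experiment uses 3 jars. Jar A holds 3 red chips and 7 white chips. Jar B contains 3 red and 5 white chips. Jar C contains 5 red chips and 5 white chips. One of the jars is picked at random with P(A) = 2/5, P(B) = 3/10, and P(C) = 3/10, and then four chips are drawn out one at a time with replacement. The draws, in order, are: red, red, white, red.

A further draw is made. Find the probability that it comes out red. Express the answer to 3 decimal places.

For each hypothesis, P(data | H) works out to: P(data | jar A) = (3/10)(3/10)(7/10)(3/10) = 0.0189; P(data | jar B) = (3/8)(3/8)(5/8)(3/8) = 0.032959; P(data | jar C) = (5/10)(5/10)(5/10)(5/10) = 0.0625.
Multiplying each by its prior: 2/5 · 0.0189 = 0.00756, 3/10 · 0.032959 = 0.0098877, 3/10 · 0.0625 = 0.01875; with total 0.036198.
Dividing through by the total gives posterior P(jar A | data) = 0.20885, P(jar B | data) = 0.27316, P(jar C | data) = 0.51799.
So P(red next | data) = Σ P(red next | H) P(H | data) = (3/10)(0.20885) + (3/8)(0.27316) + (1/2)(0.51799) = 0.42408.

0.424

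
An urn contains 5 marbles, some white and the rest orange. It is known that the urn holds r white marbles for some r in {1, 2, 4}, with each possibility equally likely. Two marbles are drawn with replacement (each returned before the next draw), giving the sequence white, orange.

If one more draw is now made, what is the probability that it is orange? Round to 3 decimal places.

Compute the likelihood of the observed sequence for each case: P(data | r = 1) = (1/5)(4/5) = 4/25; P(data | r = 2) = (2/5)(3/5) = 6/25; P(data | r = 4) = (4/5)(1/5) = 4/25.
Weighting by the prior gives 1/3 · 4/25 = 4/75, 1/3 · 6/25 = 2/25, 1/3 · 4/25 = 4/75; summing to 14/75.
Normalising, the posterior is P(r = 1 | data) = 2/7, P(r = 2 | data) = 3/7, P(r = 4 | data) = 2/7.
The predictive probability is P(orange next | data) = (4/5)(2/7) + (3/5)(3/7) + (1/5)(2/7) = 19/35.

0.543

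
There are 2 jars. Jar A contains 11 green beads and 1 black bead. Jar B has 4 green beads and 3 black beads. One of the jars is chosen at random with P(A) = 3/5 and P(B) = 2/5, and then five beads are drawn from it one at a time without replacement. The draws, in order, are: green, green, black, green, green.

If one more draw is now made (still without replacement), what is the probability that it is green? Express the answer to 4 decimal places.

Under each hypothesis, the probability of the observed sequence is: P(data | jar A) = (11/12)(10/11)(1/10)(9/9)(8/8) = 1/12; P(data | jar B) = (4/7)(3/6)(3/5)(2/4)(1/3) = 1/35.
Multiplying each by its prior: 3/5 · 1/12 = 1/20, 2/5 · 1/35 = 2/175; with total 43/700.
Normalising, the posterior is P(jar A | data) = 35/43, P(jar B | data) = 8/43.
So P(green next | data) = Σ P(green next | H) P(H | data) = (1)(35/43) + (0)(8/43) = 35/43.

0.8140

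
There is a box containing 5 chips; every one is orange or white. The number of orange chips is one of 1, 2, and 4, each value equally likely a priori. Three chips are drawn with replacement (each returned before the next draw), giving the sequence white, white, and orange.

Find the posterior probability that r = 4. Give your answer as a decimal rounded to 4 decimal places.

Compute the likelihood of the observed sequence for each case: P(data | r = 1) = (4/5)(4/5)(1/5) = 16/125; P(data | r = 2) = (3/5)(3/5)(2/5) = 18/125; P(data | r = 4) = (1/5)(1/5)(4/5) = 4/125.
Weighting by the prior gives 1/3 · 16/125 = 16/375, 1/3 · 18/125 = 6/125, 1/3 · 4/125 = 4/375; summing to 38/375.
Therefore the posterior P(r = 4 | data) = (4/375) / (38/375) = 2/19.

0.1053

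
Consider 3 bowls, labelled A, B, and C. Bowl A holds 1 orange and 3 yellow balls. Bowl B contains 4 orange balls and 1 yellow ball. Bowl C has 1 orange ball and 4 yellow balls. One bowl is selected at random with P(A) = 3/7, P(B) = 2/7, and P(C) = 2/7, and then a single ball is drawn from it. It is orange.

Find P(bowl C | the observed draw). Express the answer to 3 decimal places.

0.145

The likelihood of this draw under each hypothesis: P(data | bowl A) = (1/4) = 1/4; P(data | bowl B) = (4/5) = 4/5; P(data | bowl C) = (1/5) = 1/5.
Multiplying each by its prior: 3/7 · 1/4 = 3/28, 2/7 · 4/5 = 8/35, 2/7 · 1/5 = 2/35; these sum to 11/28.
So P(bowl C | data) = (2/35) / (11/28) = 8/55.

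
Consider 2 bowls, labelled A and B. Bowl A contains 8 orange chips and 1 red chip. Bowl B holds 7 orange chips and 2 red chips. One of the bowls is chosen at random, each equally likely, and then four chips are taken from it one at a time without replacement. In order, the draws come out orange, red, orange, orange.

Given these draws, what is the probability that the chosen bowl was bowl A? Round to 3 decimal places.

Under each hypothesis, the probability of the observed sequence is: P(data | bowl A) = (8/9)(1/8)(7/7)(6/6) = 1/9; P(data | bowl B) = (7/9)(2/8)(6/7)(5/6) = 5/36.
Weighting by the prior gives 1/2 · 1/9 = 1/18, 1/2 · 5/36 = 5/72; summing to 1/8.
By Bayes' rule, P(bowl A | data) = (1/18) / (1/8) = 4/9.

0.444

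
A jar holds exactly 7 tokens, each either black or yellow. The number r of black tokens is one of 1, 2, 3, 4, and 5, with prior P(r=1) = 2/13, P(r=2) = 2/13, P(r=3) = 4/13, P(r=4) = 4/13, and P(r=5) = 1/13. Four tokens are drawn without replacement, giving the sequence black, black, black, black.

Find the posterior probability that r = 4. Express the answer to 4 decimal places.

Compute the likelihood of the observed sequence for each case: P(data | r = 1) = (1/7)(0/6) = 0; P(data | r = 2) = (2/7)(1/6)(0/5) = 0; P(data | r = 3) = (3/7)(2/6)(1/5)(0/4) = 0; P(data | r = 4) = (4/7)(3/6)(2/5)(1/4) = 1/35; P(data | r = 5) = (5/7)(4/6)(3/5)(2/4) = 1/7.
Weighting by the prior gives 2/13 · 0 = 0, 2/13 · 0 = 0, 4/13 · 0 = 0, 4/13 · 1/35 = 4/455, 1/13 · 1/7 = 1/91; these sum to 9/455.
So P(r = 4 | data) = (4/455) / (9/455) = 4/9.

0.4444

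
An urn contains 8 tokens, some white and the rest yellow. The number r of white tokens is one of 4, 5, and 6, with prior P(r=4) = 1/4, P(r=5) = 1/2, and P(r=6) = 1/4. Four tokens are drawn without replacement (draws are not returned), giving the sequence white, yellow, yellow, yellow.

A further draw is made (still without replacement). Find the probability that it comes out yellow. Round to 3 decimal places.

0.154

Under each hypothesis, the probability of the observed sequence is: P(data | r = 4) = (4/8)(4/7)(3/6)(2/5) = 2/35; P(data | r = 5) = (5/8)(3/7)(2/6)(1/5) = 1/56; P(data | r = 6) = (6/8)(2/7)(1/6)(0/5) = 0.
Multiplying each by its prior: 1/4 · 2/35 = 1/70, 1/2 · 1/56 = 1/112, 1/4 · 0 = 0; with total 13/560.
The posterior is then P(r = 4 | data) = 8/13, P(r = 5 | data) = 5/13, P(r = 6 | data) = 0.
So P(yellow next | data) = Σ P(yellow next | H) P(H | data) = (1/4)(8/13) + (0)(5/13) = 2/13.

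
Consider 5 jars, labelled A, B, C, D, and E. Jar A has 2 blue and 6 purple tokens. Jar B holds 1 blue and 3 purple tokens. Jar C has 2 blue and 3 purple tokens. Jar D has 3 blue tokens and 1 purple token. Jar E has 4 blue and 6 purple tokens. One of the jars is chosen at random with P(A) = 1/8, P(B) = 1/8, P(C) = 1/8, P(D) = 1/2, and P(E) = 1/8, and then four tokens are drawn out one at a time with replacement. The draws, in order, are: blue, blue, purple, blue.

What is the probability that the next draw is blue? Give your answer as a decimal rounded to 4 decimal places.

0.6761

Compute the likelihood of the observed sequence for each case: P(data | jar A) = (2/8)(2/8)(6/8)(2/8) = 0.011719; P(data | jar B) = (1/4)(1/4)(3/4)(1/4) = 0.011719; P(data | jar C) = (2/5)(2/5)(3/5)(2/5) = 0.0384; P(data | jar D) = (3/4)(3/4)(1/4)(3/4) = 0.10547; P(data | jar E) = (4/10)(4/10)(6/10)(4/10) = 0.0384.
The prior-weighted likelihoods are 1/8 · 0.011719 = 0.0014648, 1/8 · 0.011719 = 0.0014648, 1/8 · 0.0384 = 0.0048, 1/2 · 0.10547 = 0.052734, 1/8 · 0.0384 = 0.0048; with total 0.065264.
The posterior is then P(jar A | data) = 0.022445, P(jar B | data) = 0.022445, P(jar C | data) = 0.073547, P(jar D | data) = 0.80802, P(jar E | data) = 0.073547.
Averaging over the posterior, P(blue next | data) = (1/4)(0.022445) + (1/4)(0.022445) + (2/5)(0.073547) + (3/4)(0.80802) + (2/5)(0.073547) = 0.67607.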